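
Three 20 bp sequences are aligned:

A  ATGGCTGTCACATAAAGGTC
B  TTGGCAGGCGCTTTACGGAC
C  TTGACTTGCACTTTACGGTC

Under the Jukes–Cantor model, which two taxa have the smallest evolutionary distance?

B and C

A–B: 8/20 differ, p = 0.400, d = 0.572.
A–C: 7/20 differ, p = 0.350, d = 0.471.
B–C: 5/20 differ, p = 0.250, d = 0.304.
The smallest distance is between B and C.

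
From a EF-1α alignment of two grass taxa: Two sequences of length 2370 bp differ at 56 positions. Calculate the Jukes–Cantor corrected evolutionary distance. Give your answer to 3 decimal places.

0.024

p = 56/2370 ≈ 0.023629.
d = −(3/4) ln(1 − 4p/3) = −0.75 ln(1 − 0.031505) = −0.75 ln(0.968495)
  = −0.75 × (-0.032012) = 0.024009 substitutions/site.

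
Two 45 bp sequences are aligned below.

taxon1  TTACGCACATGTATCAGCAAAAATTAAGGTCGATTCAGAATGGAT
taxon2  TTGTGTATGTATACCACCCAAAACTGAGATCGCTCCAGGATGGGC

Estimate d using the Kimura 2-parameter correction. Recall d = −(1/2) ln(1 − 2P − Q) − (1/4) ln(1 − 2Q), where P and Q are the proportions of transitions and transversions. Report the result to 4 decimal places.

0.6196

Of 45 sites, 14 differences are transitions and 3 are transversions, so P = 14/45 ≈ 0.311111 and Q = 3/45 ≈ 0.066667.
Under the Kimura two-parameter model, d = −½ ln(1 − 2P − Q) − ¼ ln(1 − 2Q).
1 − 2P − Q = 0.311111, giving −½ ln(0.311111) = 0.583803.
1 − 2Q = 0.866666, giving −¼ ln(0.866666) = 0.035775.
d = 0.583803 + 0.035775 = 0.619578.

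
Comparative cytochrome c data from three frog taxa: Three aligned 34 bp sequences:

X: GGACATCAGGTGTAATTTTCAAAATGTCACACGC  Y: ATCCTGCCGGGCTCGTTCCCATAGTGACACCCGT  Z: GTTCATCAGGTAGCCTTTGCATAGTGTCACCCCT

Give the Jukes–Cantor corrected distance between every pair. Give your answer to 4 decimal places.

d(X,Y) = 0.8240, d(X,Z) = 0.4770, d(Y,Z) = 0.5347

X–Y: 17/34 sites differ → p = 0.5, d = −0.75 ln(1 − 0.666667) = 0.823960 ≈ 0.8240.
X–Z: 12/34 sites differ → p ≈ 0.352941, d = −0.75 ln(1 − 0.470588) = 0.476991 ≈ 0.4770.
Y–Z: 13/34 sites differ → p ≈ 0.382353, d = −0.75 ln(1 − 0.509804) = 0.534712 ≈ 0.5347.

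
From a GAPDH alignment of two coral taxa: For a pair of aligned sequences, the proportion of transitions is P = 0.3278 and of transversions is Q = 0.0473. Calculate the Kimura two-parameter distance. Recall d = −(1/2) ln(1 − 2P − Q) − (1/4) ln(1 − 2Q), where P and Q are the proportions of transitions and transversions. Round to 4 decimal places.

Under the Kimura two-parameter model, d = −½ ln(1 − 2P − Q) − ¼ ln(1 − 2Q).
1 − 2P − Q = 0.2971, giving −½ ln(0.2971) = 0.606843.
1 − 2Q = 0.9054, giving −¼ ln(0.9054) = 0.024845.
d = 0.606843 + 0.024845 = 0.631688.

0.6317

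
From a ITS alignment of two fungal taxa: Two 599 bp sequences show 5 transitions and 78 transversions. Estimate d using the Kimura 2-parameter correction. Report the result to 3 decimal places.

P = 5/599 ≈ 0.008347 and Q = 78/599 ≈ 0.130217.
Under the Kimura two-parameter model, d = −½ ln(1 − 2P − Q) − ¼ ln(1 − 2Q).
1 − 2P − Q = 0.853089, giving −½ ln(0.853089) = 0.079446.
1 − 2Q = 0.739566, giving −¼ ln(0.739566) = 0.075423.
d = 0.079446 + 0.075423 = 0.154869.

0.155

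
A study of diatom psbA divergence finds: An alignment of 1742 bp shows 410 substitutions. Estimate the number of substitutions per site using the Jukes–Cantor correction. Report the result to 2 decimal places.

p = 410/1742 ≈ 0.235362.
d = −(3/4) ln(1 − 4p/3) = −0.75 ln(1 − 0.313816) = −0.75 ln(0.686184)
  = −0.75 × (-0.376609) = 0.282457 substitutions/site.

0.28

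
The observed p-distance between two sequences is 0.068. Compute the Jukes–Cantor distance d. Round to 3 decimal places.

0.071

d = −(3/4) ln(1 − 4p/3) = −0.75 ln(1 − 0.090667) = −0.75 ln(0.909333)
  = −0.75 × (-0.095044) = 0.071283 substitutions/site.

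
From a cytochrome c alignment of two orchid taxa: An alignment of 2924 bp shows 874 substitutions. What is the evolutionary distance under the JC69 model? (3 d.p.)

p = 874/2924 ≈ 0.298906.
d = −(3/4) ln(1 − 4p/3) = −0.75 ln(1 − 0.398541) = −0.75 ln(0.601459)
  = −0.75 × (-0.508397) = 0.381298 substitutions/site.

0.381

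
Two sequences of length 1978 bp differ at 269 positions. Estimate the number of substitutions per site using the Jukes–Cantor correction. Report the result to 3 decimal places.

p = 269/1978 ≈ 0.135996.
d = −(3/4) ln(1 − 4p/3) = −0.75 ln(1 − 0.181328) = −0.75 ln(0.818672)
  = −0.75 × (-0.200072) = 0.150054 substitutions/site.

0.150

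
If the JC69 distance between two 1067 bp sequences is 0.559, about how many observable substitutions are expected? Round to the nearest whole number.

420

Invert JC69: p = (3/4)(1 − e^(−4d/3)) = 0.75 × (1 − e^(-0.745333)) = 0.75 × (1 − 0.474576) = 0.394068.
Expected differing sites = pL ≈ 0.394068 × 1067 = 420.470556 ≈ 420.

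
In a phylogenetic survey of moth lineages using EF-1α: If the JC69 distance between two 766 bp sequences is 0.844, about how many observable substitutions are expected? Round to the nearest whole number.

388

Invert JC69: p = (3/4)(1 − e^(−4d/3)) = 0.75 × (1 − e^(-1.125333)) = 0.75 × (1 − 0.324544) = 0.506592.
Expected differing sites = pL ≈ 0.506592 × 766 = 388.049472 ≈ 388.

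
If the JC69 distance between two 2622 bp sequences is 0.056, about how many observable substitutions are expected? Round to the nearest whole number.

Invert JC69: p = (3/4)(1 − e^(−4d/3)) = 0.75 × (1 − e^(-0.074667)) = 0.75 × (1 − 0.928052) = 0.053961.
Expected differing sites = pL ≈ 0.053961 × 2622 = 141.485742 ≈ 141.

141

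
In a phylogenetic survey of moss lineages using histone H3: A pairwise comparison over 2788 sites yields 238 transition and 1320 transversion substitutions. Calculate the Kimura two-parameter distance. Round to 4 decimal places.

P = 238/2788 ≈ 0.085366 and Q = 1320/2788 ≈ 0.473458.
Under the Kimura two-parameter model, d = −½ ln(1 − 2P − Q) − ¼ ln(1 − 2Q).
1 − 2P − Q = 0.35581, giving −½ ln(0.35581) = 0.516679.
1 − 2Q = 0.053084, giving −¼ ln(0.053084) = 0.733970.
d = 0.516679 + 0.733970 = 1.250649.

1.2506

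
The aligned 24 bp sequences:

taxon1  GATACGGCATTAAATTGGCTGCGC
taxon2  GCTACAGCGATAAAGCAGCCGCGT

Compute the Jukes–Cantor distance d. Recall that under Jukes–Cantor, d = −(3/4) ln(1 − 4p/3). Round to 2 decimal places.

The sequences differ at 9 of 24 sites (2, 6, 9, 10, 15, 16, 17, 20, 24), so p = 9/24 = 0.375.
d = −(3/4) ln(1 − 4p/3) = −0.75 ln(1 − 0.5) = −0.75 ln(0.5)
  = −0.75 × (-0.693147) = 0.519860 substitutions/site.

0.52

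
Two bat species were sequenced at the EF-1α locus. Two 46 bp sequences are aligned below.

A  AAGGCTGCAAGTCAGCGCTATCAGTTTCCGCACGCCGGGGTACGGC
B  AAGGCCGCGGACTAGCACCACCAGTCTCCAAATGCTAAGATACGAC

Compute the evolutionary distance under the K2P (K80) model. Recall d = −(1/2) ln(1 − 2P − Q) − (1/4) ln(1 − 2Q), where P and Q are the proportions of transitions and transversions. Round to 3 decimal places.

Of 46 sites, 17 differences are transitions and 1 are transversions, so P = 17/46 ≈ 0.369565 and Q = 1/46 ≈ 0.021739.
Under the Kimura two-parameter model, d = −½ ln(1 − 2P − Q) − ¼ ln(1 − 2Q).
1 − 2P − Q = 0.239131, giving −½ ln(0.239131) = 0.715372.
1 − 2Q = 0.956522, giving −¼ ln(0.956522) = 0.011113.
d = 0.715372 + 0.011113 = 0.726485.

0.726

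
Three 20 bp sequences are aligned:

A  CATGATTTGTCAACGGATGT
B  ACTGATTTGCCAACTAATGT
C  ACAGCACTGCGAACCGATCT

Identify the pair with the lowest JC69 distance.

A and B

A–B: 5/20 differ, p = 0.250, d = 0.304.
A–C: 10/20 differ, p = 0.500, d = 0.824.
B–C: 8/20 differ, p = 0.400, d = 0.572.
The smallest distance is between A and B.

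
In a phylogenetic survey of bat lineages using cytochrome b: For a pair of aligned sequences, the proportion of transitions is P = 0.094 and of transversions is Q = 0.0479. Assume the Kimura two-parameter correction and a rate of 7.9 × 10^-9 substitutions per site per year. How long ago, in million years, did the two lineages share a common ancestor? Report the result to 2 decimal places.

10.11

Under the Kimura two-parameter model, d = −½ ln(1 − 2P − Q) − ¼ ln(1 − 2Q).
1 − 2P − Q = 0.7641, giving −½ ln(0.7641) = 0.134528.
1 − 2Q = 0.9042, giving −¼ ln(0.9042) = 0.025176.
d = 0.134528 + 0.025176 = 0.159704.
Under a molecular clock d = 2μt, so t = d/(2μ) = 0.159704 / (2 × 7.9 × 10^-9) = 10.11 million years.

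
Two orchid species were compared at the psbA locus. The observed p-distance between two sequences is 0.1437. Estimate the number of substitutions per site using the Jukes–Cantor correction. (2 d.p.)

d = −(3/4) ln(1 − 4p/3) = −0.75 ln(1 − 0.1916) = −0.75 ln(0.8084)
  = −0.75 × (-0.212698) = 0.159524 substitutions/site.

0.16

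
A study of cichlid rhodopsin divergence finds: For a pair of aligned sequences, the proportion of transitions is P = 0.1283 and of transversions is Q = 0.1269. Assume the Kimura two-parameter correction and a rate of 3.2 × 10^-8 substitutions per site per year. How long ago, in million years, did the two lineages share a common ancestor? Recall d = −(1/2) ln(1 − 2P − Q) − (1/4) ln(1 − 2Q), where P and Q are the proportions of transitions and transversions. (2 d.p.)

4.92

Under the Kimura two-parameter model, d = −½ ln(1 − 2P − Q) − ¼ ln(1 − 2Q).
1 − 2P − Q = 0.6165, giving −½ ln(0.6165) = 0.241848.
1 − 2Q = 0.7462, giving −¼ ln(0.7462) = 0.073190.
d = 0.241848 + 0.073190 = 0.315038.
Under a molecular clock d = 2μt, so t = d/(2μ) = 0.315038 / (2 × 3.2 × 10^-8) = 4.92 million years.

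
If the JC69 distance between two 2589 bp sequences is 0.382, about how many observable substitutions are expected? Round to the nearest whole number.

775

Invert JC69: p = (3/4)(1 − e^(−4d/3)) = 0.75 × (1 − e^(-0.509333)) = 0.75 × (1 − 0.600896) = 0.299328.
Expected differing sites = pL ≈ 0.299328 × 2589 = 774.960192 ≈ 775.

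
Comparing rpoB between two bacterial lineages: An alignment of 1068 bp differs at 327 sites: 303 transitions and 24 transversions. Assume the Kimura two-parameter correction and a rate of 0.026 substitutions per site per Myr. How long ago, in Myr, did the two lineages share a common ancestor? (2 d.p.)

P = 303/1068 ≈ 0.283708 and Q = 24/1068 ≈ 0.022472.
Under the Kimura two-parameter model, d = −½ ln(1 − 2P − Q) − ¼ ln(1 − 2Q).
1 − 2P − Q = 0.410112, giving −½ ln(0.410112) = 0.445662.
1 − 2Q = 0.955056, giving −¼ ln(0.955056) = 0.011496.
d = 0.445662 + 0.011496 = 0.457158.
Under a molecular clock d = 2μt, so t = d/(2μ) = 0.457158 / (2 × 0.026) = 8.79 Myr.

8.79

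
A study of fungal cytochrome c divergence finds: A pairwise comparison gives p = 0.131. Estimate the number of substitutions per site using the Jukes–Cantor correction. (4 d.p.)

d = −(3/4) ln(1 − 4p/3) = −0.75 ln(1 − 0.174667) = −0.75 ln(0.825333)
  = −0.75 × (-0.191968) = 0.143976 substitutions/site.

0.1440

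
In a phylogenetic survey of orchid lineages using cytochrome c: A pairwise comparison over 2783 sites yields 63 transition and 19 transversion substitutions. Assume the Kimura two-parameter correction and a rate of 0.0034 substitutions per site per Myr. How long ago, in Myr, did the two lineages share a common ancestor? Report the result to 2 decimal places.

4.44

P = 63/2783 ≈ 0.022637 and Q = 19/2783 ≈ 0.006827.
Under the Kimura two-parameter model, d = −½ ln(1 − 2P − Q) − ¼ ln(1 − 2Q).
1 − 2P − Q = 0.947899, giving −½ ln(0.947899) = 0.026754.
1 − 2Q = 0.986346, giving −¼ ln(0.986346) = 0.003437.
d = 0.026754 + 0.003437 = 0.030191.
Under a molecular clock d = 2μt, so t = d/(2μ) = 0.030191 / (2 × 0.0034) = 4.44 Myr.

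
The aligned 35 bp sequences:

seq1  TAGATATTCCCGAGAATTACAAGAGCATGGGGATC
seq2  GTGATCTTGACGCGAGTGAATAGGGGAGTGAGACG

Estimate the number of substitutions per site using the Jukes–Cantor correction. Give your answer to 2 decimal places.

0.78

The sequences differ at 17 of 35 sites, so p = 17/35 ≈ 0.485714.
d = −(3/4) ln(1 − 4p/3) = −0.75 ln(1 − 0.647619) = −0.75 ln(0.352381)
  = −0.75 × (-1.043042) = 0.782282 substitutions/site.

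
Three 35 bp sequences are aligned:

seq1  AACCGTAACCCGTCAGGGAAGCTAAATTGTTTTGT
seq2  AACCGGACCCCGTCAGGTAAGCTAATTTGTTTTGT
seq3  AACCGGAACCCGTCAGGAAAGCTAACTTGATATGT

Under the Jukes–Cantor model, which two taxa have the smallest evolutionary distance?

seq1–seq2: 4/35 differ, p = 0.114, d = 0.124.
seq1–seq3: 5/35 differ, p = 0.143, d = 0.158.
seq2–seq3: 5/35 differ, p = 0.143, d = 0.158.
The smallest distance is between seq1 and seq2.

seq1 and seq2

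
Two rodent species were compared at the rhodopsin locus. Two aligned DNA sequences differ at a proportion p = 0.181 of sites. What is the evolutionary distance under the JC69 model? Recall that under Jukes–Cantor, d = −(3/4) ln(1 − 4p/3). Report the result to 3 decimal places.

0.207

d = −(3/4) ln(1 − 4p/3) = −0.75 ln(1 − 0.241333) = −0.75 ln(0.758667)
  = −0.75 × (-0.276192) = 0.207144 substitutions/site.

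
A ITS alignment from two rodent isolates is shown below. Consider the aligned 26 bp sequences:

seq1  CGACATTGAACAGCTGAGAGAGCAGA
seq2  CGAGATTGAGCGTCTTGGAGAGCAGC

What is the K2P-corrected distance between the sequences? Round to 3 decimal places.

0.335

Of 26 sites, 3 differences are transitions and 4 are transversions, so P = 3/26 ≈ 0.115385 and Q = 4/26 ≈ 0.153846.
Under the Kimura two-parameter model, d = −½ ln(1 − 2P − Q) − ¼ ln(1 − 2Q).
1 − 2P − Q = 0.615384, giving −½ ln(0.615384) = 0.242754.
1 − 2Q = 0.692308, giving −¼ ln(0.692308) = 0.091931.
d = 0.242754 + 0.091931 = 0.334685.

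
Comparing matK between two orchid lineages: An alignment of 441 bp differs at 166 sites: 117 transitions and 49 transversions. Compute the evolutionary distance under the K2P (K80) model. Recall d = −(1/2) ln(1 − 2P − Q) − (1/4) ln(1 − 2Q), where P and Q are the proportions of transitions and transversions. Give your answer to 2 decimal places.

0.58

P = 117/441 ≈ 0.265306 and Q = 49/441 ≈ 0.111111.
Under the Kimura two-parameter model, d = −½ ln(1 − 2P − Q) − ¼ ln(1 − 2Q).
1 − 2P − Q = 0.358277, giving −½ ln(0.358277) = 0.513224.
1 − 2Q = 0.777778, giving −¼ ln(0.777778) = 0.062829.
d = 0.513224 + 0.062829 = 0.576053.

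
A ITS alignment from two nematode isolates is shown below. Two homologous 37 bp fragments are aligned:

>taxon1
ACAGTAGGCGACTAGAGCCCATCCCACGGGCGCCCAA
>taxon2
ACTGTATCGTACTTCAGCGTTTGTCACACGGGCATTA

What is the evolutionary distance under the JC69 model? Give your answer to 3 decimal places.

The sequences differ at 18 of 37 sites, so p = 18/37 ≈ 0.486486.
d = −(3/4) ln(1 − 4p/3) = −0.75 ln(1 − 0.648648) = −0.75 ln(0.351352)
  = −0.75 × (-1.045967) = 0.784475 substitutions/site.

0.784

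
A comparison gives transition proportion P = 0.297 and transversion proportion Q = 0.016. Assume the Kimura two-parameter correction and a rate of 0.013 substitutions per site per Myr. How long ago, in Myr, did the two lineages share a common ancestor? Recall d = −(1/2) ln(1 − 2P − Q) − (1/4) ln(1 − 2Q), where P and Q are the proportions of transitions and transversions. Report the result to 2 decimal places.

18.42

Under the Kimura two-parameter model, d = −½ ln(1 − 2P − Q) − ¼ ln(1 − 2Q).
1 − 2P − Q = 0.39, giving −½ ln(0.39) = 0.470804.
1 − 2Q = 0.968, giving −¼ ln(0.968) = 0.008131.
d = 0.470804 + 0.008131 = 0.478935.
Under a molecular clock d = 2μt, so t = d/(2μ) = 0.478935 / (2 × 0.013) = 18.42 Myr.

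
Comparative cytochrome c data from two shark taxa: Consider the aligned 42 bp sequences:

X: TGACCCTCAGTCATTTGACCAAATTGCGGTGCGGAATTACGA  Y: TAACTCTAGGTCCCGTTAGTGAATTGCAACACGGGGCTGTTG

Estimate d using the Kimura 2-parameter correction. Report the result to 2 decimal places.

1.26

Of 42 sites, 16 differences are transitions and 6 are transversions, so P = 16/42 ≈ 0.380952 and Q = 6/42 ≈ 0.142857.
Under the Kimura two-parameter model, d = −½ ln(1 − 2P − Q) − ¼ ln(1 − 2Q).
1 − 2P − Q = 0.095239, giving −½ ln(0.095239) = 1.175683.
1 − 2Q = 0.714286, giving −¼ ln(0.714286) = 0.084118.
d = 1.175683 + 0.084118 = 1.259801.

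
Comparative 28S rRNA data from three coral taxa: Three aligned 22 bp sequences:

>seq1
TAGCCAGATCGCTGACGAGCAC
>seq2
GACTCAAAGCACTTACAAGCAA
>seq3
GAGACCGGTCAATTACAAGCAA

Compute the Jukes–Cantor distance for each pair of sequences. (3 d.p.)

d(seq1,seq2) = 0.591, d(seq1,seq3) = 0.591, d(seq2,seq3) = 0.414

seq1–seq2: 9/22 sites differ → p ≈ 0.409091, d = −0.75 ln(1 − 0.545455) = 0.591344 ≈ 0.591.
seq1–seq3: 9/22 sites differ → p ≈ 0.409091, d = −0.75 ln(1 − 0.545455) = 0.591344 ≈ 0.591.
seq2–seq3: 7/22 sites differ → p ≈ 0.318182, d = −0.75 ln(1 − 0.424243) = 0.414052 ≈ 0.414.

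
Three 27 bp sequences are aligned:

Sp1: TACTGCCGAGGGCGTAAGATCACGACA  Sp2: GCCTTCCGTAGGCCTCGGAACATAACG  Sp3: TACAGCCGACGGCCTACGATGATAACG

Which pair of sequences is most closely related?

Sp1 and Sp3

Sp1–Sp2: 12/27 differ, p = 0.444, d = 0.673.
Sp1–Sp3: 8/27 differ, p = 0.296, d = 0.377.
Sp2–Sp3: 10/27 differ, p = 0.370, d = 0.511.
The smallest distance is between Sp1 and Sp3.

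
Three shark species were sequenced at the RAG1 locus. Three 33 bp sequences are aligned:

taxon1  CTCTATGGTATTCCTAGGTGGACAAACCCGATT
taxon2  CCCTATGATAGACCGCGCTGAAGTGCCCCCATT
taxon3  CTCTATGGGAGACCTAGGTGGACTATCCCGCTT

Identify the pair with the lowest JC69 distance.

taxon1 and taxon3

taxon1–taxon2: 13/33 differ, p = 0.394, d = 0.559.
taxon1–taxon3: 6/33 differ, p = 0.182, d = 0.208.
taxon2–taxon3: 12/33 differ, p = 0.364, d = 0.497.
The smallest distance is between taxon1 and taxon3.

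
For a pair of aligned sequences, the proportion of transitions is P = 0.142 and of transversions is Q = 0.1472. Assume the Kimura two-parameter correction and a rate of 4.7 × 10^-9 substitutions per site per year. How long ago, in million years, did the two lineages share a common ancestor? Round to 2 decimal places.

39.29

Under the Kimura two-parameter model, d = −½ ln(1 − 2P − Q) − ¼ ln(1 − 2Q).
1 − 2P − Q = 0.5688, giving −½ ln(0.5688) = 0.282113.
1 − 2Q = 0.7056, giving −¼ ln(0.7056) = 0.087177.
d = 0.282113 + 0.087177 = 0.369290.
Under a molecular clock d = 2μt, so t = d/(2μ) = 0.369290 / (2 × 4.7 × 10^-9) = 39.29 million years.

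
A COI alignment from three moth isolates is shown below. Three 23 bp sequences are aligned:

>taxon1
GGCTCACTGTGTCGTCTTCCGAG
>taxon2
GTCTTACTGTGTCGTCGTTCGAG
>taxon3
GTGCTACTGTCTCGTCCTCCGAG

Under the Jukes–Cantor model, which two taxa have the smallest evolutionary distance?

taxon1 and taxon2

taxon1–taxon2: 4/23 differ, p = 0.174, d = 0.198.
taxon1–taxon3: 6/23 differ, p = 0.261, d = 0.321.
taxon2–taxon3: 5/23 differ, p = 0.217, d = 0.257.
The smallest distance is between taxon1 and taxon2.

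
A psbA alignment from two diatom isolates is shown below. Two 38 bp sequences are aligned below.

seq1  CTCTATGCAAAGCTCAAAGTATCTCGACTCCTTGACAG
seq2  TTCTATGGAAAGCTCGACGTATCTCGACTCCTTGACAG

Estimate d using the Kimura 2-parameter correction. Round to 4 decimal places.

0.1137

Of 38 sites, 2 differences are transitions and 2 are transversions, so P = 2/38 ≈ 0.052632 and Q = 2/38 ≈ 0.052632.
Under the Kimura two-parameter model, d = −½ ln(1 − 2P − Q) − ¼ ln(1 − 2Q).
1 − 2P − Q = 0.842104, giving −½ ln(0.842104) = 0.085926.
1 − 2Q = 0.894736, giving −¼ ln(0.894736) = 0.027807.
d = 0.085926 + 0.027807 = 0.113733.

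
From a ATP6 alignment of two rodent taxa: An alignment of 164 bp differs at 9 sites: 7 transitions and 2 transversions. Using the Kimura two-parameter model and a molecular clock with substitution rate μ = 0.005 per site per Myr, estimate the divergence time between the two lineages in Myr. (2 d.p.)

P = 7/164 ≈ 0.042683 and Q = 2/164 ≈ 0.012195.
Under the Kimura two-parameter model, d = −½ ln(1 − 2P − Q) − ¼ ln(1 − 2Q).
1 − 2P − Q = 0.902439, giving −½ ln(0.902439) = 0.051327.
1 − 2Q = 0.97561, giving −¼ ln(0.97561) = 0.006173.
d = 0.051327 + 0.006173 = 0.057500.
Under a molecular clock d = 2μt, so t = d/(2μ) = 0.057500 / (2 × 0.005) = 5.75 Myr.

5.75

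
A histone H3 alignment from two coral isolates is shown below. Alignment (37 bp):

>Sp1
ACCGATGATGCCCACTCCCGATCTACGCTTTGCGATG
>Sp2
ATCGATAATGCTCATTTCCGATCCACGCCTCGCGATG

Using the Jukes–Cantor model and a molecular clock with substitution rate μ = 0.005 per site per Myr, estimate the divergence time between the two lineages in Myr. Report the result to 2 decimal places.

25.51

The sequences differ at 8 of 37 sites (2, 7, 12, 15, 17, 24, 29, 31), so p = 8/37 ≈ 0.216216.
d = −(3/4) ln(1 − 4p/3) = −0.75 ln(1 − 0.288288) = −0.75 ln(0.711712)
  = −0.75 × (-0.340082) = 0.255062 substitutions/site.
Under a molecular clock d = 2μt, so t = d/(2μ) = 0.255062 / (2 × 0.005) = 25.51 Myr.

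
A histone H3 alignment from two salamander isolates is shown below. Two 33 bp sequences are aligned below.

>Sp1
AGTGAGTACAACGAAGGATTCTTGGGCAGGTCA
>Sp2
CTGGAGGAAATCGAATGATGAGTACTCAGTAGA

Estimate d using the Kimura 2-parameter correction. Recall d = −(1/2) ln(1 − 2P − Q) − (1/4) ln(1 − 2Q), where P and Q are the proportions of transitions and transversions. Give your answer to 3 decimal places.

0.961

Of 33 sites, 1 differences are transitions and 15 are transversions, so P = 1/33 ≈ 0.030303 and Q = 15/33 ≈ 0.454545.
Under the Kimura two-parameter model, d = −½ ln(1 − 2P − Q) − ¼ ln(1 − 2Q).
1 − 2P − Q = 0.484849, giving −½ ln(0.484849) = 0.361959.
1 − 2Q = 0.09091, giving −¼ ln(0.09091) = 0.599471.
d = 0.361959 + 0.599471 = 0.961430.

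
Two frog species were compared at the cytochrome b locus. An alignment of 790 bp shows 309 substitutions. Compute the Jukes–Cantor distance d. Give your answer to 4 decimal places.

p = 309/790 ≈ 0.391139.
d = −(3/4) ln(1 − 4p/3) = −0.75 ln(1 − 0.521519) = −0.75 ln(0.478481)
  = −0.75 × (-0.737139) = 0.552854 substitutions/site.

0.5529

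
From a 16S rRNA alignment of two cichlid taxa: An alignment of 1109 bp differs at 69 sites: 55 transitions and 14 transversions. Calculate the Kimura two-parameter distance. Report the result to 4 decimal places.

0.0657

P = 55/1109 ≈ 0.049594 and Q = 14/1109 ≈ 0.012624.
Under the Kimura two-parameter model, d = −½ ln(1 − 2P − Q) − ¼ ln(1 − 2Q).
1 − 2P − Q = 0.888188, giving −½ ln(0.888188) = 0.059286.
1 − 2Q = 0.974752, giving −¼ ln(0.974752) = 0.006393.
d = 0.059286 + 0.006393 = 0.065679.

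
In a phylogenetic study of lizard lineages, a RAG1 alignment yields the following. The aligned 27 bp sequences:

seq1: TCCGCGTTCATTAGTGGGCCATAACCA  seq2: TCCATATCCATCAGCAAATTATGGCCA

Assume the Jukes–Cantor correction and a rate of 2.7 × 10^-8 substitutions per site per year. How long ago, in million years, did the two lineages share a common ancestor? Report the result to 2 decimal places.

14.27

The sequences differ at 13 of 27 sites, so p = 13/27 ≈ 0.481481.
d = −(3/4) ln(1 − 4p/3) = −0.75 ln(1 − 0.641975) = −0.75 ln(0.358025)
  = −0.75 × (-1.027152) = 0.770364 substitutions/site.
Under a molecular clock d = 2μt, so t = d/(2μ) = 0.770364 / (2 × 2.7 × 10^-8) = 14.27 million years.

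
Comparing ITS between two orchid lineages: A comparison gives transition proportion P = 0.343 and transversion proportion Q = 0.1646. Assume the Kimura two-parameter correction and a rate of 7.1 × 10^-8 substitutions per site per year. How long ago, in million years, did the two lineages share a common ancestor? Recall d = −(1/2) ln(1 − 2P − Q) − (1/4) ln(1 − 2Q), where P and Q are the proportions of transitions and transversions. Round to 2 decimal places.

Under the Kimura two-parameter model, d = −½ ln(1 − 2P − Q) − ¼ ln(1 − 2Q).
1 − 2P − Q = 0.1494, giving −½ ln(0.1494) = 0.950564.
1 − 2Q = 0.6708, giving −¼ ln(0.6708) = 0.099821.
d = 0.950564 + 0.099821 = 1.050385.
Under a molecular clock d = 2μt, so t = d/(2μ) = 1.050385 / (2 × 7.1 × 10^-8) = 7.40 million years.

7.40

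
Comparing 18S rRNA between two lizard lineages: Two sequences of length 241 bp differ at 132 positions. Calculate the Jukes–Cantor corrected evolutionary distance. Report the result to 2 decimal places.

0.98

p = 132/241 ≈ 0.547718.
d = −(3/4) ln(1 − 4p/3) = −0.75 ln(1 − 0.730291) = −0.75 ln(0.269709)
  = −0.75 × (-1.310412) = 0.982809 substitutions/site.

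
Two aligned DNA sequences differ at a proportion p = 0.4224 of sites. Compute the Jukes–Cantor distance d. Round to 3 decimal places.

0.621

d = −(3/4) ln(1 − 4p/3) = −0.75 ln(1 − 0.5632) = −0.75 ln(0.4368)
  = −0.75 × (-0.828280) = 0.621210 substitutions/site.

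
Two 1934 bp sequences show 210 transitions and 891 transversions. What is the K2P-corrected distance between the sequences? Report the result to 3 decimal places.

1.202

P = 210/1934 ≈ 0.108583 and Q = 891/1934 ≈ 0.460703.
Under the Kimura two-parameter model, d = −½ ln(1 − 2P − Q) − ¼ ln(1 − 2Q).
1 − 2P − Q = 0.322131, giving −½ ln(0.322131) = 0.566398.
1 − 2Q = 0.078594, giving −¼ ln(0.078594) = 0.635865.
d = 0.566398 + 0.635865 = 1.202263.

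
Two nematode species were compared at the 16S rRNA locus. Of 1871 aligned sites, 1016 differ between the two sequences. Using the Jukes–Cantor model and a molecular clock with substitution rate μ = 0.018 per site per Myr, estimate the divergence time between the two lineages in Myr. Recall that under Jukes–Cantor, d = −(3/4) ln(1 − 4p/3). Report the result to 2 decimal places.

26.82

p = 1016/1871 ≈ 0.543025.
d = −(3/4) ln(1 − 4p/3) = −0.75 ln(1 − 0.724033) = −0.75 ln(0.275967)
  = −0.75 × (-1.287474) = 0.965606 substitutions/site.
Under a molecular clock d = 2μt, so t = d/(2μ) = 0.965606 / (2 × 0.018) = 26.82 Myr.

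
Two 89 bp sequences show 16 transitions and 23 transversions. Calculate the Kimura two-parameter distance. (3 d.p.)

P = 16/89 ≈ 0.179775 and Q = 23/89 ≈ 0.258427.
Under the Kimura two-parameter model, d = −½ ln(1 − 2P − Q) − ¼ ln(1 − 2Q).
1 − 2P − Q = 0.382023, giving −½ ln(0.382023) = 0.481137.
1 − 2Q = 0.483146, giving −¼ ln(0.483146) = 0.181859.
d = 0.481137 + 0.181859 = 0.662996.

0.663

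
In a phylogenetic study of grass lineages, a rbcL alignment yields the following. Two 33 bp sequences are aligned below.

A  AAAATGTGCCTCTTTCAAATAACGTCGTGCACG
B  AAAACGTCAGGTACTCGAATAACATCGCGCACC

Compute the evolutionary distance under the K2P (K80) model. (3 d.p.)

0.507

Of 33 sites, 6 differences are transitions and 6 are transversions, so P = 6/33 ≈ 0.181818 and Q = 6/33 ≈ 0.181818.
Under the Kimura two-parameter model, d = −½ ln(1 − 2P − Q) − ¼ ln(1 − 2Q).
1 − 2P − Q = 0.454546, giving −½ ln(0.454546) = 0.394228.
1 − 2Q = 0.636364, giving −¼ ln(0.636364) = 0.112996.
d = 0.394228 + 0.112996 = 0.507224.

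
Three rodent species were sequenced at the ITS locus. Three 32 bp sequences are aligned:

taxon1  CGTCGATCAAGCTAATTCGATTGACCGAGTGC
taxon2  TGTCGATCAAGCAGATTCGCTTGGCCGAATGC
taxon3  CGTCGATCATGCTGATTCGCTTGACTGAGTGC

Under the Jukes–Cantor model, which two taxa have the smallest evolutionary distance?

taxon1 and taxon3

taxon1–taxon2: 6/32 differ, p = 0.188, d = 0.216.
taxon1–taxon3: 4/32 differ, p = 0.125, d = 0.137.
taxon2–taxon3: 6/32 differ, p = 0.188, d = 0.216.
The smallest distance is between taxon1 and taxon3.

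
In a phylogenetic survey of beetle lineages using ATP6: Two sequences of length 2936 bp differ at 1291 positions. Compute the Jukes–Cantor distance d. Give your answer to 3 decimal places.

0.662

p = 1291/2936 ≈ 0.439714.
d = −(3/4) ln(1 − 4p/3) = −0.75 ln(1 − 0.586285) = −0.75 ln(0.413715)
  = −0.75 × (-0.882578) = 0.661934 substitutions/site.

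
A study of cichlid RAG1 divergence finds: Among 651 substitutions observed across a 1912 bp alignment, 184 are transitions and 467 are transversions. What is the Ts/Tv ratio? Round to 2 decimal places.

R = 184/467 = 0.394004… ≈ 0.39 (to 2 d.p.).

0.39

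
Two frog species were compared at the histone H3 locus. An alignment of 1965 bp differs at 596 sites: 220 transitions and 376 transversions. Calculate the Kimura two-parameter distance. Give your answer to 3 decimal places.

P = 220/1965 ≈ 0.111959 and Q = 376/1965 ≈ 0.191349.
Under the Kimura two-parameter model, d = −½ ln(1 − 2P − Q) − ¼ ln(1 − 2Q).
1 − 2P − Q = 0.584733, giving −½ ln(0.584733) = 0.268300.
1 − 2Q = 0.617302, giving −¼ ln(0.617302) = 0.120599.
d = 0.268300 + 0.120599 = 0.388899.

0.389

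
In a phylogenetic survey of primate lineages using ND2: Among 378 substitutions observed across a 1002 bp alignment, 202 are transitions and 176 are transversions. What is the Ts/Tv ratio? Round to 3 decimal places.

1.148

R = 202/176 = 1.147727… ≈ 1.148 (to 3 d.p.).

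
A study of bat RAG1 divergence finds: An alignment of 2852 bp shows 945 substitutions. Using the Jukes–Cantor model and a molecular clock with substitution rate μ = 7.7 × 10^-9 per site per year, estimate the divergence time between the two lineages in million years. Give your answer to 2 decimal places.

28.39

p = 945/2852 ≈ 0.331346.
d = −(3/4) ln(1 − 4p/3) = −0.75 ln(1 − 0.441795) = −0.75 ln(0.558205)
  = −0.75 × (-0.583029) = 0.437272 substitutions/site.
Under a molecular clock d = 2μt, so t = d/(2μ) = 0.437272 / (2 × 7.7 × 10^-9) = 28.39 million years.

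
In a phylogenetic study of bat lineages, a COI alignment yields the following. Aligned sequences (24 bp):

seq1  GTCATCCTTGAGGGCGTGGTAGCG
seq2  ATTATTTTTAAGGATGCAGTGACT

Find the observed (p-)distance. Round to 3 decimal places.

The sequences differ at 12 of 24 positions.
p = 12/24 = 0.500.

0.500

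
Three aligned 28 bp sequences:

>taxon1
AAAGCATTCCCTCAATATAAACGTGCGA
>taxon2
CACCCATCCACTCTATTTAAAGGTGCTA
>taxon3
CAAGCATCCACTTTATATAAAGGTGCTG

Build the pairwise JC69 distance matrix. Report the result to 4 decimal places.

d(taxon1,taxon2) = 0.4197, d(taxon1,taxon3) = 0.3597, d(taxon2,taxon3) = 0.2040

taxon1–taxon2: 9/28 sites differ → p ≈ 0.321429, d = −0.75 ln(1 − 0.428572) = 0.419713 ≈ 0.4197.
taxon1–taxon3: 8/28 sites differ → p ≈ 0.285714, d = −0.75 ln(1 − 0.380952) = 0.359679 ≈ 0.3597.
taxon2–taxon3: 5/28 sites differ → p ≈ 0.178571, d = −0.75 ln(1 − 0.238095) = 0.203950 ≈ 0.2040.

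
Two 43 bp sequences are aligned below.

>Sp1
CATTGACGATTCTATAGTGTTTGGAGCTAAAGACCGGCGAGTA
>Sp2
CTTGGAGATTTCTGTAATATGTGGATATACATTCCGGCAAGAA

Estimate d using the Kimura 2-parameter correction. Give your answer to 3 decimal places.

0.514

Of 43 sites, 5 differences are transitions and 11 are transversions, so P = 5/43 ≈ 0.116279 and Q = 11/43 ≈ 0.255814.
Under the Kimura two-parameter model, d = −½ ln(1 − 2P − Q) − ¼ ln(1 − 2Q).
1 − 2P − Q = 0.511628, giving −½ ln(0.511628) = 0.335079.
1 − 2Q = 0.488372, giving −¼ ln(0.488372) = 0.179169.
d = 0.335079 + 0.179169 = 0.514248.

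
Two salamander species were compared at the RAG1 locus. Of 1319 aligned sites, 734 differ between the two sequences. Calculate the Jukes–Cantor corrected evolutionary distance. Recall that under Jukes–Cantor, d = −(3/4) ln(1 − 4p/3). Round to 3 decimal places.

p = 734/1319 ≈ 0.556482.
d = −(3/4) ln(1 − 4p/3) = −0.75 ln(1 − 0.741976) = −0.75 ln(0.258024)
  = −0.75 × (-1.354703) = 1.016027 substitutions/site.

1.016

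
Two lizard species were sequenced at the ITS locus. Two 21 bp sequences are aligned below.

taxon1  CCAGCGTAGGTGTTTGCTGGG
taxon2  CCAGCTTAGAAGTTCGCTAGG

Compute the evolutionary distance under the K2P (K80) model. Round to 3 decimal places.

Of 21 sites, 3 differences are transitions and 2 are transversions, so P = 3/21 ≈ 0.142857 and Q = 2/21 ≈ 0.095238.
Under the Kimura two-parameter model, d = −½ ln(1 − 2P − Q) − ¼ ln(1 − 2Q).
1 − 2P − Q = 0.619048, giving −½ ln(0.619048) = 0.239786.
1 − 2Q = 0.809524, giving −¼ ln(0.809524) = 0.052827.
d = 0.239786 + 0.052827 = 0.292613.

0.293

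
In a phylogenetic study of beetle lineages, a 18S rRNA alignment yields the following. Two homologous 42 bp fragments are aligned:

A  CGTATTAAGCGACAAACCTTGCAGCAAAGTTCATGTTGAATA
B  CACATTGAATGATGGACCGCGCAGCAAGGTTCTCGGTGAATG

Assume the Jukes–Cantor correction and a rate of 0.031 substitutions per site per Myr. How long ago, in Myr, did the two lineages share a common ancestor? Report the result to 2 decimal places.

The sequences differ at 15 of 42 sites, so p = 15/42 ≈ 0.357143.
d = −(3/4) ln(1 − 4p/3) = −0.75 ln(1 − 0.476191) = −0.75 ln(0.523809)
  = −0.75 × (-0.646628) = 0.484971 substitutions/site.
Under a molecular clock d = 2μt, so t = d/(2μ) = 0.484971 / (2 × 0.031) = 7.82 Myr.

7.82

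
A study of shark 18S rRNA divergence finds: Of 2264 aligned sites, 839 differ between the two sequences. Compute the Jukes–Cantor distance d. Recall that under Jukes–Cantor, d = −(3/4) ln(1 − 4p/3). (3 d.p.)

p = 839/2264 ≈ 0.370583.
d = −(3/4) ln(1 − 4p/3) = −0.75 ln(1 − 0.494111) = −0.75 ln(0.505889)
  = −0.75 × (-0.681438) = 0.511079 substitutions/site.

0.511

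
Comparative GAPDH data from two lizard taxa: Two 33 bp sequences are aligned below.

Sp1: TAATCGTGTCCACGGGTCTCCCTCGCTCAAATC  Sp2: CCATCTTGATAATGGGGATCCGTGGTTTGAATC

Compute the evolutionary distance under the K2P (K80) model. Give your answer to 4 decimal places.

Of 33 sites, 6 differences are transitions and 8 are transversions, so P = 6/33 ≈ 0.181818 and Q = 8/33 ≈ 0.242424.
Under the Kimura two-parameter model, d = −½ ln(1 − 2P − Q) − ¼ ln(1 − 2Q).
1 − 2P − Q = 0.39394, giving −½ ln(0.39394) = 0.465778.
1 − 2Q = 0.515152, giving −¼ ln(0.515152) = 0.165823.
d = 0.465778 + 0.165823 = 0.631601.

0.6316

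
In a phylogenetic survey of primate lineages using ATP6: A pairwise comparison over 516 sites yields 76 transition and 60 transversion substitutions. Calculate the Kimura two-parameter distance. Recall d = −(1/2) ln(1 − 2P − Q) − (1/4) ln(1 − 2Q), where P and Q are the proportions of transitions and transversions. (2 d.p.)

0.33

P = 76/516 ≈ 0.147287 and Q = 60/516 ≈ 0.116279.
Under the Kimura two-parameter model, d = −½ ln(1 − 2P − Q) − ¼ ln(1 − 2Q).
1 − 2P − Q = 0.589147, giving −½ ln(0.589147) = 0.264540.
1 − 2Q = 0.767442, giving −¼ ln(0.767442) = 0.066173.
d = 0.264540 + 0.066173 = 0.330713.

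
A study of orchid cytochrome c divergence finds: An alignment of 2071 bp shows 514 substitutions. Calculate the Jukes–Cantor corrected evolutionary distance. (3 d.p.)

0.301

p = 514/2071 ≈ 0.248189.
d = −(3/4) ln(1 − 4p/3) = −0.75 ln(1 − 0.330919) = −0.75 ln(0.669081)
  = −0.75 × (-0.401850) = 0.301388 substitutions/site.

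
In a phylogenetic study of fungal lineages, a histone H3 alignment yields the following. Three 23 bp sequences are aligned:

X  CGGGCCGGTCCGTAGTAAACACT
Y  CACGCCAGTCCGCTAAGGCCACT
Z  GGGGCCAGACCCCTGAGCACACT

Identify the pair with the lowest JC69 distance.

Y and Z

X–Y: 10/23 differ, p = 0.435, d = 0.650.
X–Z: 9/23 differ, p = 0.391, d = 0.553.
Y–Z: 8/23 differ, p = 0.348, d = 0.467.
The smallest distance is between Y and Z.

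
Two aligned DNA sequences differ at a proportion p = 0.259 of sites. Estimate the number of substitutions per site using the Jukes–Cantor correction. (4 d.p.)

d = −(3/4) ln(1 − 4p/3) = −0.75 ln(1 − 0.345333) = −0.75 ln(0.654667)
  = −0.75 × (-0.423629) = 0.317722 substitutions/site.

0.3177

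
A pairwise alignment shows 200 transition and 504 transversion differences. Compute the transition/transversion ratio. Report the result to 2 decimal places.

0.40

R = 200/504 = 0.396825… ≈ 0.40 (to 2 d.p.).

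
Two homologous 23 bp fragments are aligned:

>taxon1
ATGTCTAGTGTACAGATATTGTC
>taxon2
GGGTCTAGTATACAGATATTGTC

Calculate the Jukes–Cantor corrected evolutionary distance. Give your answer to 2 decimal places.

The sequences differ at 3 of 23 sites (1, 2, 10), so p = 3/23 ≈ 0.130435.
d = −(3/4) ln(1 − 4p/3) = −0.75 ln(1 − 0.173913) = −0.75 ln(0.826087)
  = −0.75 × (-0.191055) = 0.143291 substitutions/site.

0.14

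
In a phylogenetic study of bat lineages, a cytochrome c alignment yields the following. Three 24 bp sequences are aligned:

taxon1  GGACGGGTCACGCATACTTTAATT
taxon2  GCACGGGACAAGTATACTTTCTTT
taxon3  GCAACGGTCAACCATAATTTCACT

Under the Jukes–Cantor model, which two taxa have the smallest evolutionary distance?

taxon1 and taxon2

taxon1–taxon2: 6/24 differ, p = 0.250, d = 0.304.
taxon1–taxon3: 8/24 differ, p = 0.333, d = 0.441.
taxon2–taxon3: 8/24 differ, p = 0.333, d = 0.441.
The smallest distance is between taxon1 and taxon2.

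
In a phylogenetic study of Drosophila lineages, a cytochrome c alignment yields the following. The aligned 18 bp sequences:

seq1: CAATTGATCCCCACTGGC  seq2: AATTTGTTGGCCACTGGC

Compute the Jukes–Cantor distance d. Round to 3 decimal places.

The sequences differ at 5 of 18 sites (1, 3, 7, 9, 10), so p = 5/18 ≈ 0.277778.
d = −(3/4) ln(1 − 4p/3) = −0.75 ln(1 − 0.370371) = −0.75 ln(0.629629)
  = −0.75 × (-0.462625) = 0.346969 substitutions/site.

0.347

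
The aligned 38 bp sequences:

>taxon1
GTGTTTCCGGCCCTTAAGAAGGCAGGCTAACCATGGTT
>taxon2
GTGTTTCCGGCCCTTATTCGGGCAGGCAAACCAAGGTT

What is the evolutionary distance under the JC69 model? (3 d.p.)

The sequences differ at 6 of 38 sites (17, 18, 19, 20, 28, 34), so p = 6/38 ≈ 0.157895.
d = −(3/4) ln(1 − 4p/3) = −0.75 ln(1 − 0.210527) = −0.75 ln(0.789473)
  = −0.75 × (-0.236390) = 0.177293 substitutions/site.

0.177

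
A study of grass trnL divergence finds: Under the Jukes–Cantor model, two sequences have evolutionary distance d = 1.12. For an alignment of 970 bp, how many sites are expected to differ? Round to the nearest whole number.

564

Invert JC69: p = (3/4)(1 − e^(−4d/3)) = 0.75 × (1 − e^(-1.493333)) = 0.75 × (1 − 0.224623) = 0.581533.
Expected differing sites = pL ≈ 0.581533 × 970 = 564.08701 ≈ 564.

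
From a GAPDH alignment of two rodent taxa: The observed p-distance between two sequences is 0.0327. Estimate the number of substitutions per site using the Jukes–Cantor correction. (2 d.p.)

0.03

d = −(3/4) ln(1 − 4p/3) = −0.75 ln(1 − 0.0436) = −0.75 ln(0.9564)
  = −0.75 × (-0.044579) = 0.033434 substitutions/site.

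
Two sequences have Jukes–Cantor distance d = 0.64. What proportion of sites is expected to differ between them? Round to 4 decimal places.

p = (3/4)(1 − e^(−4d/3)) = 0.75 × (1 − e^(-0.853333)) = 0.75 × (1 − 0.425993) = 0.430505.

0.4305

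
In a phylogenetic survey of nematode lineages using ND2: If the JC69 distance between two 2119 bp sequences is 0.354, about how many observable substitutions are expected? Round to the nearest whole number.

598

Invert JC69: p = (3/4)(1 − e^(−4d/3)) = 0.75 × (1 − e^(-0.472)) = 0.75 × (1 − 0.623754) = 0.282185.
Expected differing sites = pL ≈ 0.282185 × 2119 = 597.950015 ≈ 598.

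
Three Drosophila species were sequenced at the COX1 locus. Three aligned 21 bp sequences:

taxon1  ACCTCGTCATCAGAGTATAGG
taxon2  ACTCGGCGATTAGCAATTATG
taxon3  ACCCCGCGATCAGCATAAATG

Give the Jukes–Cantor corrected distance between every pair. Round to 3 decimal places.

d(taxon1,taxon2) = 0.899, d(taxon1,taxon3) = 0.441, d(taxon2,taxon3) = 0.360

taxon1–taxon2: 11/21 sites differ → p ≈ 0.52381, d = −0.75 ln(1 − 0.698413) = 0.899023 ≈ 0.899.
taxon1–taxon3: 7/21 sites differ → p ≈ 0.333333, d = −0.75 ln(1 − 0.444444) = 0.440839 ≈ 0.441.
taxon2–taxon3: 6/21 sites differ → p ≈ 0.285714, d = −0.75 ln(1 − 0.380952) = 0.359679 ≈ 0.360.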